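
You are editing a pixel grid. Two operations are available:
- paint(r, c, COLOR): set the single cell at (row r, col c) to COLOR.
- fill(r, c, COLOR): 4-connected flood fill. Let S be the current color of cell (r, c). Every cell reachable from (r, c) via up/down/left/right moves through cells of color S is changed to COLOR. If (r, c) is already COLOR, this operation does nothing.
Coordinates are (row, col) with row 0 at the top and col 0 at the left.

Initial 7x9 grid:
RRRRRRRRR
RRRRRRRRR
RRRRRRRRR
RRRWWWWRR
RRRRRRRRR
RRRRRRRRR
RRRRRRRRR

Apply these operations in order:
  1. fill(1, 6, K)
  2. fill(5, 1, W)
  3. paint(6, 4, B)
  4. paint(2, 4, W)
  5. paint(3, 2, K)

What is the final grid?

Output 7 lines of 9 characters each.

After op 1 fill(1,6,K) [59 cells changed]:
KKKKKKKKK
KKKKKKKKK
KKKKKKKKK
KKKWWWWKK
KKKKKKKKK
KKKKKKKKK
KKKKKKKKK
After op 2 fill(5,1,W) [59 cells changed]:
WWWWWWWWW
WWWWWWWWW
WWWWWWWWW
WWWWWWWWW
WWWWWWWWW
WWWWWWWWW
WWWWWWWWW
After op 3 paint(6,4,B):
WWWWWWWWW
WWWWWWWWW
WWWWWWWWW
WWWWWWWWW
WWWWWWWWW
WWWWWWWWW
WWWWBWWWW
After op 4 paint(2,4,W):
WWWWWWWWW
WWWWWWWWW
WWWWWWWWW
WWWWWWWWW
WWWWWWWWW
WWWWWWWWW
WWWWBWWWW
After op 5 paint(3,2,K):
WWWWWWWWW
WWWWWWWWW
WWWWWWWWW
WWKWWWWWW
WWWWWWWWW
WWWWWWWWW
WWWWBWWWW

Answer: WWWWWWWWW
WWWWWWWWW
WWWWWWWWW
WWKWWWWWW
WWWWWWWWW
WWWWWWWWW
WWWWBWWWW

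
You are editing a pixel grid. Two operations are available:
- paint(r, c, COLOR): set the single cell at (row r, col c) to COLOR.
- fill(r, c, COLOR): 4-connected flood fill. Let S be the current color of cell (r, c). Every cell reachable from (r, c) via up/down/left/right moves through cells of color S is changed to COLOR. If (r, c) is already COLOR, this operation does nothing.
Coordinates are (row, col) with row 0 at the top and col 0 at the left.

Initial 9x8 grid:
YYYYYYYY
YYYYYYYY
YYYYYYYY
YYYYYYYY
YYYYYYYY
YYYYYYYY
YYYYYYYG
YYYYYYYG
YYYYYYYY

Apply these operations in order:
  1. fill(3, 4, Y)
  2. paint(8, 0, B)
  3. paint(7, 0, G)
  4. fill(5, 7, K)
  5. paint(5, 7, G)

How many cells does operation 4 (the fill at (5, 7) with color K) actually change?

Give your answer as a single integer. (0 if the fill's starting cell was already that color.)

Answer: 68

Derivation:
After op 1 fill(3,4,Y) [0 cells changed]:
YYYYYYYY
YYYYYYYY
YYYYYYYY
YYYYYYYY
YYYYYYYY
YYYYYYYY
YYYYYYYG
YYYYYYYG
YYYYYYYY
After op 2 paint(8,0,B):
YYYYYYYY
YYYYYYYY
YYYYYYYY
YYYYYYYY
YYYYYYYY
YYYYYYYY
YYYYYYYG
YYYYYYYG
BYYYYYYY
After op 3 paint(7,0,G):
YYYYYYYY
YYYYYYYY
YYYYYYYY
YYYYYYYY
YYYYYYYY
YYYYYYYY
YYYYYYYG
GYYYYYYG
BYYYYYYY
After op 4 fill(5,7,K) [68 cells changed]:
KKKKKKKK
KKKKKKKK
KKKKKKKK
KKKKKKKK
KKKKKKKK
KKKKKKKK
KKKKKKKG
GKKKKKKG
BKKKKKKK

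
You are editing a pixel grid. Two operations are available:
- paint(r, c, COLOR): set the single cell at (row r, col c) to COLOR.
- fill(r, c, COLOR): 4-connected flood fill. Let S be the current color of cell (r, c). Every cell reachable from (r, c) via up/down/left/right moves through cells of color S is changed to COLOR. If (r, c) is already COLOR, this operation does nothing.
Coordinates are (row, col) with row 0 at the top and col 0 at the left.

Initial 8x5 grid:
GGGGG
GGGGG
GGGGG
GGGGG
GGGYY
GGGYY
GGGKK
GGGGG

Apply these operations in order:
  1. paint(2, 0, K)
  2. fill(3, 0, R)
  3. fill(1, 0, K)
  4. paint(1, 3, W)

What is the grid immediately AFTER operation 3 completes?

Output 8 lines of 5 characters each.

Answer: KKKKK
KKKKK
KKKKK
KKKKK
KKKYY
KKKYY
KKKKK
KKKKK

Derivation:
After op 1 paint(2,0,K):
GGGGG
GGGGG
KGGGG
GGGGG
GGGYY
GGGYY
GGGKK
GGGGG
After op 2 fill(3,0,R) [33 cells changed]:
RRRRR
RRRRR
KRRRR
RRRRR
RRRYY
RRRYY
RRRKK
RRRRR
After op 3 fill(1,0,K) [33 cells changed]:
KKKKK
KKKKK
KKKKK
KKKKK
KKKYY
KKKYY
KKKKK
KKKKK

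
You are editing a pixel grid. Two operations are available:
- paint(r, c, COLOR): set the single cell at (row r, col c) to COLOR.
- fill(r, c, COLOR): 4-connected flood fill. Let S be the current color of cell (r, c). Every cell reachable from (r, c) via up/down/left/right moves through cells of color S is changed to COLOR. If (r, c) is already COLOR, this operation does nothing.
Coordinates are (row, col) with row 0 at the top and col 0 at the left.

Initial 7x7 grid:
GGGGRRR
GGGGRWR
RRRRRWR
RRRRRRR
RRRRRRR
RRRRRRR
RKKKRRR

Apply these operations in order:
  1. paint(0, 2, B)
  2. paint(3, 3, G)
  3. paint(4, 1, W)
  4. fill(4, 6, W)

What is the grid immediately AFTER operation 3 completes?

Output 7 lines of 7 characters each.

Answer: GGBGRRR
GGGGRWR
RRRRRWR
RRRGRRR
RWRRRRR
RRRRRRR
RKKKRRR

Derivation:
After op 1 paint(0,2,B):
GGBGRRR
GGGGRWR
RRRRRWR
RRRRRRR
RRRRRRR
RRRRRRR
RKKKRRR
After op 2 paint(3,3,G):
GGBGRRR
GGGGRWR
RRRRRWR
RRRGRRR
RRRRRRR
RRRRRRR
RKKKRRR
After op 3 paint(4,1,W):
GGBGRRR
GGGGRWR
RRRRRWR
RRRGRRR
RWRRRRR
RRRRRRR
RKKKRRR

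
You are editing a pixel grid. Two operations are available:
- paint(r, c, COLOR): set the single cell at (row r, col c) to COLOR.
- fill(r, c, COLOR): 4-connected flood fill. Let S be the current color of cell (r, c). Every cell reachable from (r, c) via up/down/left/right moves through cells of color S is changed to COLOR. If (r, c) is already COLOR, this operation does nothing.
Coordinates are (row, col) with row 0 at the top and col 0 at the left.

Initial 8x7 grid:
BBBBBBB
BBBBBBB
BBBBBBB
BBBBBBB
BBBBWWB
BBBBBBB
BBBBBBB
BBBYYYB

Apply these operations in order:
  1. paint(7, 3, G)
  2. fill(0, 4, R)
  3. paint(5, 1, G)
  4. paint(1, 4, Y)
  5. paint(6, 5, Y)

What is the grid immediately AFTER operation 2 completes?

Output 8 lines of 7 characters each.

Answer: RRRRRRR
RRRRRRR
RRRRRRR
RRRRRRR
RRRRWWR
RRRRRRR
RRRRRRR
RRRGYYR

Derivation:
After op 1 paint(7,3,G):
BBBBBBB
BBBBBBB
BBBBBBB
BBBBBBB
BBBBWWB
BBBBBBB
BBBBBBB
BBBGYYB
After op 2 fill(0,4,R) [51 cells changed]:
RRRRRRR
RRRRRRR
RRRRRRR
RRRRRRR
RRRRWWR
RRRRRRR
RRRRRRR
RRRGYYR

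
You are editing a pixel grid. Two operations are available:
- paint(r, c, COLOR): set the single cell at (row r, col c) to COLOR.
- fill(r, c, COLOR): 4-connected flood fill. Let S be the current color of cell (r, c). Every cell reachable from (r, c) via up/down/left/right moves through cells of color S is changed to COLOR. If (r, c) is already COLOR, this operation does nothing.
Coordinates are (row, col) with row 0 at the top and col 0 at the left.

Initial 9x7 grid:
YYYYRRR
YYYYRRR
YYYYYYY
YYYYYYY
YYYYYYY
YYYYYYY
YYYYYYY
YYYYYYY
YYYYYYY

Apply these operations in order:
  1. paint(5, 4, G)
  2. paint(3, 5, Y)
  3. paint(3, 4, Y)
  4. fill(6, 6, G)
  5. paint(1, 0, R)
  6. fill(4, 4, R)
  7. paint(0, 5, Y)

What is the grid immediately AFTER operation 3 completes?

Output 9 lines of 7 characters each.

After op 1 paint(5,4,G):
YYYYRRR
YYYYRRR
YYYYYYY
YYYYYYY
YYYYYYY
YYYYGYY
YYYYYYY
YYYYYYY
YYYYYYY
After op 2 paint(3,5,Y):
YYYYRRR
YYYYRRR
YYYYYYY
YYYYYYY
YYYYYYY
YYYYGYY
YYYYYYY
YYYYYYY
YYYYYYY
After op 3 paint(3,4,Y):
YYYYRRR
YYYYRRR
YYYYYYY
YYYYYYY
YYYYYYY
YYYYGYY
YYYYYYY
YYYYYYY
YYYYYYY

Answer: YYYYRRR
YYYYRRR
YYYYYYY
YYYYYYY
YYYYYYY
YYYYGYY
YYYYYYY
YYYYYYY
YYYYYYY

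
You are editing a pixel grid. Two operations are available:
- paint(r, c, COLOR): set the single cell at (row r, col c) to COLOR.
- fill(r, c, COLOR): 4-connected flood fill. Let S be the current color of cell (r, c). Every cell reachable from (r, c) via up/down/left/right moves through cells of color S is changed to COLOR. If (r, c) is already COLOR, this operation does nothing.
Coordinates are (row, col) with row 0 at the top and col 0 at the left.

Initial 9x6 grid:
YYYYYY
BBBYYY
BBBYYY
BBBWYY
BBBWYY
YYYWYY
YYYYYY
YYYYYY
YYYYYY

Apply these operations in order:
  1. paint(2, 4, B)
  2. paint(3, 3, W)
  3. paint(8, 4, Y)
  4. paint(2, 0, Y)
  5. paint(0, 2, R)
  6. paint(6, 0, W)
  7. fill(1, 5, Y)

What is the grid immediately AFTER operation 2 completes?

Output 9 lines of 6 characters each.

Answer: YYYYYY
BBBYYY
BBBYBY
BBBWYY
BBBWYY
YYYWYY
YYYYYY
YYYYYY
YYYYYY

Derivation:
After op 1 paint(2,4,B):
YYYYYY
BBBYYY
BBBYBY
BBBWYY
BBBWYY
YYYWYY
YYYYYY
YYYYYY
YYYYYY
After op 2 paint(3,3,W):
YYYYYY
BBBYYY
BBBYBY
BBBWYY
BBBWYY
YYYWYY
YYYYYY
YYYYYY
YYYYYY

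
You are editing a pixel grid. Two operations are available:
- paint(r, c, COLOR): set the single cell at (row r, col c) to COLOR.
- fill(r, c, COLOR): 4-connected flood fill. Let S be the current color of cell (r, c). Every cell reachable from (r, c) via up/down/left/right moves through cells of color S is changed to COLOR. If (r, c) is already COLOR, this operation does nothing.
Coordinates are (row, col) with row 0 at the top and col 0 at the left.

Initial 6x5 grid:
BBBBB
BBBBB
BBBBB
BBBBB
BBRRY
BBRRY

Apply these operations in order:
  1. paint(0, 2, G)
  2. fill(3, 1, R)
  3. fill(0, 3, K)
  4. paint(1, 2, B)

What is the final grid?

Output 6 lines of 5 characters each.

After op 1 paint(0,2,G):
BBGBB
BBBBB
BBBBB
BBBBB
BBRRY
BBRRY
After op 2 fill(3,1,R) [23 cells changed]:
RRGRR
RRRRR
RRRRR
RRRRR
RRRRY
RRRRY
After op 3 fill(0,3,K) [27 cells changed]:
KKGKK
KKKKK
KKKKK
KKKKK
KKKKY
KKKKY
After op 4 paint(1,2,B):
KKGKK
KKBKK
KKKKK
KKKKK
KKKKY
KKKKY

Answer: KKGKK
KKBKK
KKKKK
KKKKK
KKKKY
KKKKY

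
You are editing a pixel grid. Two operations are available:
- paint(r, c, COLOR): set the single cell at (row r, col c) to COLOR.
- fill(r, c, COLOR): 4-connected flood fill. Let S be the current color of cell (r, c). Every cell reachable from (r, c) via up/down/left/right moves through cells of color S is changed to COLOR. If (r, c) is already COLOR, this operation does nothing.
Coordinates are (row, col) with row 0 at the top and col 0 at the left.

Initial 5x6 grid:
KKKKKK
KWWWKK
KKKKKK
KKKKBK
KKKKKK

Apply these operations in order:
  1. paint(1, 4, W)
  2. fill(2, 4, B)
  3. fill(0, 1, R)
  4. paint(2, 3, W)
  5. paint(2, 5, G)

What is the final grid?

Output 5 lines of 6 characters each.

Answer: RRRRRR
RWWWWR
RRRWRG
RRRRRR
RRRRRR

Derivation:
After op 1 paint(1,4,W):
KKKKKK
KWWWWK
KKKKKK
KKKKBK
KKKKKK
After op 2 fill(2,4,B) [25 cells changed]:
BBBBBB
BWWWWB
BBBBBB
BBBBBB
BBBBBB
After op 3 fill(0,1,R) [26 cells changed]:
RRRRRR
RWWWWR
RRRRRR
RRRRRR
RRRRRR
After op 4 paint(2,3,W):
RRRRRR
RWWWWR
RRRWRR
RRRRRR
RRRRRR
After op 5 paint(2,5,G):
RRRRRR
RWWWWR
RRRWRG
RRRRRR
RRRRRR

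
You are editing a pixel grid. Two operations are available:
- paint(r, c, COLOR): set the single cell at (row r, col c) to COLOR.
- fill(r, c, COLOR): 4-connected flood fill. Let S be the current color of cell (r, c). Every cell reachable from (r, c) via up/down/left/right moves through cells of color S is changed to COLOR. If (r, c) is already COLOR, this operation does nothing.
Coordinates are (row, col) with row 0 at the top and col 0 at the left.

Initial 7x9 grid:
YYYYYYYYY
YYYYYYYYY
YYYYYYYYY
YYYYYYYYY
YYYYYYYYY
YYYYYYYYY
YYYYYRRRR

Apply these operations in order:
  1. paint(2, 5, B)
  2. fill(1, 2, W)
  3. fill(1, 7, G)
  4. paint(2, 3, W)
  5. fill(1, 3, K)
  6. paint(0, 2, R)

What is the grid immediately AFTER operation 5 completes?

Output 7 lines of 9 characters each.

Answer: KKKKKKKKK
KKKKKKKKK
KKKWKBKKK
KKKKKKKKK
KKKKKKKKK
KKKKKKKKK
KKKKKRRRR

Derivation:
After op 1 paint(2,5,B):
YYYYYYYYY
YYYYYYYYY
YYYYYBYYY
YYYYYYYYY
YYYYYYYYY
YYYYYYYYY
YYYYYRRRR
After op 2 fill(1,2,W) [58 cells changed]:
WWWWWWWWW
WWWWWWWWW
WWWWWBWWW
WWWWWWWWW
WWWWWWWWW
WWWWWWWWW
WWWWWRRRR
After op 3 fill(1,7,G) [58 cells changed]:
GGGGGGGGG
GGGGGGGGG
GGGGGBGGG
GGGGGGGGG
GGGGGGGGG
GGGGGGGGG
GGGGGRRRR
After op 4 paint(2,3,W):
GGGGGGGGG
GGGGGGGGG
GGGWGBGGG
GGGGGGGGG
GGGGGGGGG
GGGGGGGGG
GGGGGRRRR
After op 5 fill(1,3,K) [57 cells changed]:
KKKKKKKKK
KKKKKKKKK
KKKWKBKKK
KKKKKKKKK
KKKKKKKKK
KKKKKKKKK
KKKKKRRRR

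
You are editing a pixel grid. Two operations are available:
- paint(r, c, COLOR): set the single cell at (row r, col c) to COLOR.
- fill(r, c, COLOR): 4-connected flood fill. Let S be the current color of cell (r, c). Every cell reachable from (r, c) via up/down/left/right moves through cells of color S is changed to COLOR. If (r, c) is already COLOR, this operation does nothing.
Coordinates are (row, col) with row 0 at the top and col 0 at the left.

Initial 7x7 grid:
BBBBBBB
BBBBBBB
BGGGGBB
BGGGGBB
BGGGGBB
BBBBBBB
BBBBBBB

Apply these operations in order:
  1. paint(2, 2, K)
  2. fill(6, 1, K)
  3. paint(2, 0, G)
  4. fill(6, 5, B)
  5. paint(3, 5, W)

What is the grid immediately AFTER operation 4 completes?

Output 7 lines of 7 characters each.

Answer: BBBBBBB
BBBBBBB
GGBGGBB
BGGGGBB
BGGGGBB
BBBBBBB
BBBBBBB

Derivation:
After op 1 paint(2,2,K):
BBBBBBB
BBBBBBB
BGKGGBB
BGGGGBB
BGGGGBB
BBBBBBB
BBBBBBB
After op 2 fill(6,1,K) [37 cells changed]:
KKKKKKK
KKKKKKK
KGKGGKK
KGGGGKK
KGGGGKK
KKKKKKK
KKKKKKK
After op 3 paint(2,0,G):
KKKKKKK
KKKKKKK
GGKGGKK
KGGGGKK
KGGGGKK
KKKKKKK
KKKKKKK
After op 4 fill(6,5,B) [37 cells changed]:
BBBBBBB
BBBBBBB
GGBGGBB
BGGGGBB
BGGGGBB
BBBBBBB
BBBBBBB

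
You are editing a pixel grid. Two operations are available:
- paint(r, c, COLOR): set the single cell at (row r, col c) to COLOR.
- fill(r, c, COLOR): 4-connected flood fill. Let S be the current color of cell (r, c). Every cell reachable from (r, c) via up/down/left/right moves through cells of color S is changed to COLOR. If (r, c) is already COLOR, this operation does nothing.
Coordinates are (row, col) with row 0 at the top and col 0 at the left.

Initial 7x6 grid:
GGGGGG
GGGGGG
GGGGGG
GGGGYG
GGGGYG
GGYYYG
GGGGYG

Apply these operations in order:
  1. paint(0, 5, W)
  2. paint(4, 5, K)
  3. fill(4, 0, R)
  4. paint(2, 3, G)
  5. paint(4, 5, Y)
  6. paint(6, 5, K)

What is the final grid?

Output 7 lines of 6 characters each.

Answer: RRRRRW
RRRRRR
RRRGRR
RRRRYR
RRRRYY
RRYYYG
RRRRYK

Derivation:
After op 1 paint(0,5,W):
GGGGGW
GGGGGG
GGGGGG
GGGGYG
GGGGYG
GGYYYG
GGGGYG
After op 2 paint(4,5,K):
GGGGGW
GGGGGG
GGGGGG
GGGGYG
GGGGYK
GGYYYG
GGGGYG
After op 3 fill(4,0,R) [32 cells changed]:
RRRRRW
RRRRRR
RRRRRR
RRRRYR
RRRRYK
RRYYYG
RRRRYG
After op 4 paint(2,3,G):
RRRRRW
RRRRRR
RRRGRR
RRRRYR
RRRRYK
RRYYYG
RRRRYG
After op 5 paint(4,5,Y):
RRRRRW
RRRRRR
RRRGRR
RRRRYR
RRRRYY
RRYYYG
RRRRYG
After op 6 paint(6,5,K):
RRRRRW
RRRRRR
RRRGRR
RRRRYR
RRRRYY
RRYYYG
RRRRYK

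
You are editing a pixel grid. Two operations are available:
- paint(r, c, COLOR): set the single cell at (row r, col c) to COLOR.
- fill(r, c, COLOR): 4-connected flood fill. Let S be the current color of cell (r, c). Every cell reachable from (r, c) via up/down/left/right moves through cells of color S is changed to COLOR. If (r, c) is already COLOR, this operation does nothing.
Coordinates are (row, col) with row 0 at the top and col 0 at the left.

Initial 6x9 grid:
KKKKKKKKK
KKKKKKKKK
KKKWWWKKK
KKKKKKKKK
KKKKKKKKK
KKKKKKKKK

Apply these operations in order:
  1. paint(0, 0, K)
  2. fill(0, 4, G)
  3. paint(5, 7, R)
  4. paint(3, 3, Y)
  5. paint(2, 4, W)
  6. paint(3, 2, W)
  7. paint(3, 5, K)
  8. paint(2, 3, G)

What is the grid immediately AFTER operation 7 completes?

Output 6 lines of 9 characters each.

After op 1 paint(0,0,K):
KKKKKKKKK
KKKKKKKKK
KKKWWWKKK
KKKKKKKKK
KKKKKKKKK
KKKKKKKKK
After op 2 fill(0,4,G) [51 cells changed]:
GGGGGGGGG
GGGGGGGGG
GGGWWWGGG
GGGGGGGGG
GGGGGGGGG
GGGGGGGGG
After op 3 paint(5,7,R):
GGGGGGGGG
GGGGGGGGG
GGGWWWGGG
GGGGGGGGG
GGGGGGGGG
GGGGGGGRG
After op 4 paint(3,3,Y):
GGGGGGGGG
GGGGGGGGG
GGGWWWGGG
GGGYGGGGG
GGGGGGGGG
GGGGGGGRG
After op 5 paint(2,4,W):
GGGGGGGGG
GGGGGGGGG
GGGWWWGGG
GGGYGGGGG
GGGGGGGGG
GGGGGGGRG
After op 6 paint(3,2,W):
GGGGGGGGG
GGGGGGGGG
GGGWWWGGG
GGWYGGGGG
GGGGGGGGG
GGGGGGGRG
After op 7 paint(3,5,K):
GGGGGGGGG
GGGGGGGGG
GGGWWWGGG
GGWYGKGGG
GGGGGGGGG
GGGGGGGRG

Answer: GGGGGGGGG
GGGGGGGGG
GGGWWWGGG
GGWYGKGGG
GGGGGGGGG
GGGGGGGRG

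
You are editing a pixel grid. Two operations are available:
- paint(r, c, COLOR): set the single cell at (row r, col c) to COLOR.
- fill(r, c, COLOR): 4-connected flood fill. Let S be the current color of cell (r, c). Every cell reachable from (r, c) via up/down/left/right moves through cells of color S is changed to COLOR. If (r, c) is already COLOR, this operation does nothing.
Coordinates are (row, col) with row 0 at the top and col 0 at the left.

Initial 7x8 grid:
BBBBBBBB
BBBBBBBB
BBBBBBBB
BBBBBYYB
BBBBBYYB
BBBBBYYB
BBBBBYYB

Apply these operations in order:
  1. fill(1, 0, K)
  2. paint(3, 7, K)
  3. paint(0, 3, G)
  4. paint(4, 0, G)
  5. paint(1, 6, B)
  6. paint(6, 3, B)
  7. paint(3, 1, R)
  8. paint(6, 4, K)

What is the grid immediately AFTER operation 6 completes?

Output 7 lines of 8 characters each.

Answer: KKKGKKKK
KKKKKKBK
KKKKKKKK
KKKKKYYK
GKKKKYYK
KKKKKYYK
KKKBKYYK

Derivation:
After op 1 fill(1,0,K) [48 cells changed]:
KKKKKKKK
KKKKKKKK
KKKKKKKK
KKKKKYYK
KKKKKYYK
KKKKKYYK
KKKKKYYK
After op 2 paint(3,7,K):
KKKKKKKK
KKKKKKKK
KKKKKKKK
KKKKKYYK
KKKKKYYK
KKKKKYYK
KKKKKYYK
After op 3 paint(0,3,G):
KKKGKKKK
KKKKKKKK
KKKKKKKK
KKKKKYYK
KKKKKYYK
KKKKKYYK
KKKKKYYK
After op 4 paint(4,0,G):
KKKGKKKK
KKKKKKKK
KKKKKKKK
KKKKKYYK
GKKKKYYK
KKKKKYYK
KKKKKYYK
After op 5 paint(1,6,B):
KKKGKKKK
KKKKKKBK
KKKKKKKK
KKKKKYYK
GKKKKYYK
KKKKKYYK
KKKKKYYK
After op 6 paint(6,3,B):
KKKGKKKK
KKKKKKBK
KKKKKKKK
KKKKKYYK
GKKKKYYK
KKKKKYYK
KKKBKYYK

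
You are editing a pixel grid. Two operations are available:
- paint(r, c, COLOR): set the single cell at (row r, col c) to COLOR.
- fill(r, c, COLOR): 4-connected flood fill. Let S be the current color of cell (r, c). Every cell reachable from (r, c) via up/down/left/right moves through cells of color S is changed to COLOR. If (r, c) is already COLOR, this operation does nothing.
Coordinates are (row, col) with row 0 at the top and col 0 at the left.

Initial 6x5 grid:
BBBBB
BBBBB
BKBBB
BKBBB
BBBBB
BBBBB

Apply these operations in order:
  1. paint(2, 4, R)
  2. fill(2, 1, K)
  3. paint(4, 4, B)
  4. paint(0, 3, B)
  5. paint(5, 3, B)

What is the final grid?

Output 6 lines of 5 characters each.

After op 1 paint(2,4,R):
BBBBB
BBBBB
BKBBR
BKBBB
BBBBB
BBBBB
After op 2 fill(2,1,K) [0 cells changed]:
BBBBB
BBBBB
BKBBR
BKBBB
BBBBB
BBBBB
After op 3 paint(4,4,B):
BBBBB
BBBBB
BKBBR
BKBBB
BBBBB
BBBBB
After op 4 paint(0,3,B):
BBBBB
BBBBB
BKBBR
BKBBB
BBBBB
BBBBB
After op 5 paint(5,3,B):
BBBBB
BBBBB
BKBBR
BKBBB
BBBBB
BBBBB

Answer: BBBBB
BBBBB
BKBBR
BKBBB
BBBBB
BBBBB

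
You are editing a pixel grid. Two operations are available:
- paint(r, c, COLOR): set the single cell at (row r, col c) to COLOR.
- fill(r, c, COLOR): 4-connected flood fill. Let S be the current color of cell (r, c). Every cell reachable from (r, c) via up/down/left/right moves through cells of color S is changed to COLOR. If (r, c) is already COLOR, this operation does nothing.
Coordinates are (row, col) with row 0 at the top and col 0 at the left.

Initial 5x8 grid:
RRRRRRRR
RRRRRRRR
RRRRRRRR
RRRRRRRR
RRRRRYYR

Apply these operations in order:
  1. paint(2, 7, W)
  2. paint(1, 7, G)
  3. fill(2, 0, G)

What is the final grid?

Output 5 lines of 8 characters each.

Answer: GGGGGGGG
GGGGGGGG
GGGGGGGW
GGGGGGGG
GGGGGYYG

Derivation:
After op 1 paint(2,7,W):
RRRRRRRR
RRRRRRRR
RRRRRRRW
RRRRRRRR
RRRRRYYR
After op 2 paint(1,7,G):
RRRRRRRR
RRRRRRRG
RRRRRRRW
RRRRRRRR
RRRRRYYR
After op 3 fill(2,0,G) [36 cells changed]:
GGGGGGGG
GGGGGGGG
GGGGGGGW
GGGGGGGG
GGGGGYYG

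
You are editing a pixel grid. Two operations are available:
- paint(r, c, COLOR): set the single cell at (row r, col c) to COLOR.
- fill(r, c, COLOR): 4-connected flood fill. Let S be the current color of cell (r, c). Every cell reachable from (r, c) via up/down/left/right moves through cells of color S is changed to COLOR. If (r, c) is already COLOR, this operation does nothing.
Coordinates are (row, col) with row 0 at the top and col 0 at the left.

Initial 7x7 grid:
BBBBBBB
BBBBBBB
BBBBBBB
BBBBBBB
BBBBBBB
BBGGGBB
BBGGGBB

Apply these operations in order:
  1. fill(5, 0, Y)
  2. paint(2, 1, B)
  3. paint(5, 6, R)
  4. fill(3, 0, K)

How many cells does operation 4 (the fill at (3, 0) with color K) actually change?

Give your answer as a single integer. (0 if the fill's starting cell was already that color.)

After op 1 fill(5,0,Y) [43 cells changed]:
YYYYYYY
YYYYYYY
YYYYYYY
YYYYYYY
YYYYYYY
YYGGGYY
YYGGGYY
After op 2 paint(2,1,B):
YYYYYYY
YYYYYYY
YBYYYYY
YYYYYYY
YYYYYYY
YYGGGYY
YYGGGYY
After op 3 paint(5,6,R):
YYYYYYY
YYYYYYY
YBYYYYY
YYYYYYY
YYYYYYY
YYGGGYR
YYGGGYY
After op 4 fill(3,0,K) [41 cells changed]:
KKKKKKK
KKKKKKK
KBKKKKK
KKKKKKK
KKKKKKK
KKGGGKR
KKGGGKK

Answer: 41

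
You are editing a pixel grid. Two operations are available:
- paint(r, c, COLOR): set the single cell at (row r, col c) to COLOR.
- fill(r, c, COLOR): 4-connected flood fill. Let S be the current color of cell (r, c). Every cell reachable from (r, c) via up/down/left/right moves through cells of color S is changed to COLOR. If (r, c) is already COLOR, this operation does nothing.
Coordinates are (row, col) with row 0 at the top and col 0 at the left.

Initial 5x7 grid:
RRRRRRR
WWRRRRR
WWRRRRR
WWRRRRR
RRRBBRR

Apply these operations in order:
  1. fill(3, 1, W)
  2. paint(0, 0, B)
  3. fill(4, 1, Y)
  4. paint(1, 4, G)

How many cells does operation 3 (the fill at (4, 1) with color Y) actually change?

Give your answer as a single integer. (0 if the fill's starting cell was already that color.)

After op 1 fill(3,1,W) [0 cells changed]:
RRRRRRR
WWRRRRR
WWRRRRR
WWRRRRR
RRRBBRR
After op 2 paint(0,0,B):
BRRRRRR
WWRRRRR
WWRRRRR
WWRRRRR
RRRBBRR
After op 3 fill(4,1,Y) [26 cells changed]:
BYYYYYY
WWYYYYY
WWYYYYY
WWYYYYY
YYYBBYY

Answer: 26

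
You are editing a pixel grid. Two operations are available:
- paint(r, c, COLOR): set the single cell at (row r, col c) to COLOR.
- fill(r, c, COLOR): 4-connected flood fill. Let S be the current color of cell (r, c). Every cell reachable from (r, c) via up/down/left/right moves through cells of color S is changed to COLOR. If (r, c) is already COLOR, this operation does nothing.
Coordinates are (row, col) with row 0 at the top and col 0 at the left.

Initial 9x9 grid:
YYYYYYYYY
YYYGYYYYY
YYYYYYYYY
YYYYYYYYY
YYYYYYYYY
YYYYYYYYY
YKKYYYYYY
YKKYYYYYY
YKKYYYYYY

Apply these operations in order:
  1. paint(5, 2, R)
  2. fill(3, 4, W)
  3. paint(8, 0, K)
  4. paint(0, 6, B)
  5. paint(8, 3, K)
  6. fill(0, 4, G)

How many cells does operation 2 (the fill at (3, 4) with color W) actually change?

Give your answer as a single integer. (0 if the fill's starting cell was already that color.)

Answer: 73

Derivation:
After op 1 paint(5,2,R):
YYYYYYYYY
YYYGYYYYY
YYYYYYYYY
YYYYYYYYY
YYYYYYYYY
YYRYYYYYY
YKKYYYYYY
YKKYYYYYY
YKKYYYYYY
After op 2 fill(3,4,W) [73 cells changed]:
WWWWWWWWW
WWWGWWWWW
WWWWWWWWW
WWWWWWWWW
WWWWWWWWW
WWRWWWWWW
WKKWWWWWW
WKKWWWWWW
WKKWWWWWW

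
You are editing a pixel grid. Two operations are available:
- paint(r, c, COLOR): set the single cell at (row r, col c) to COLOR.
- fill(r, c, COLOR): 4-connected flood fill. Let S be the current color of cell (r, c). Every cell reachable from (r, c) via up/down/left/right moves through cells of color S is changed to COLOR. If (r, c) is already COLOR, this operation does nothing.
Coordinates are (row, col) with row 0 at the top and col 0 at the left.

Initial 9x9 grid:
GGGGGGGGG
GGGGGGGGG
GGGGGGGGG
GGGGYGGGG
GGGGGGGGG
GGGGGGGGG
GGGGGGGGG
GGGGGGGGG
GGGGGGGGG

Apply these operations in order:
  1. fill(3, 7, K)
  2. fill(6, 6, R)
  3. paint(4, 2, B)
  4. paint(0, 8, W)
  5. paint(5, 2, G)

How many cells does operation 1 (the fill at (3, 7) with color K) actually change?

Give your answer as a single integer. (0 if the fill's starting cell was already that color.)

Answer: 80

Derivation:
After op 1 fill(3,7,K) [80 cells changed]:
KKKKKKKKK
KKKKKKKKK
KKKKKKKKK
KKKKYKKKK
KKKKKKKKK
KKKKKKKKK
KKKKKKKKK
KKKKKKKKK
KKKKKKKKK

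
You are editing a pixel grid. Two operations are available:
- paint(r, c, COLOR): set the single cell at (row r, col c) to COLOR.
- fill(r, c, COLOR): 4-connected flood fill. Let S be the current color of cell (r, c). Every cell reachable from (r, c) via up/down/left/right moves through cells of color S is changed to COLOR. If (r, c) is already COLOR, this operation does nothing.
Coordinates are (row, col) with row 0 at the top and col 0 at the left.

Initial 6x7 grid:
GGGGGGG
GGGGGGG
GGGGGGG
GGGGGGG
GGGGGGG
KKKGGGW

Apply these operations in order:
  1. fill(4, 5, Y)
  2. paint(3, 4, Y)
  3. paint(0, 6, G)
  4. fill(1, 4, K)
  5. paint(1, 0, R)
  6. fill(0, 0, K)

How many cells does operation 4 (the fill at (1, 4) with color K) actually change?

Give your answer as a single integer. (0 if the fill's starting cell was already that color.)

After op 1 fill(4,5,Y) [38 cells changed]:
YYYYYYY
YYYYYYY
YYYYYYY
YYYYYYY
YYYYYYY
KKKYYYW
After op 2 paint(3,4,Y):
YYYYYYY
YYYYYYY
YYYYYYY
YYYYYYY
YYYYYYY
KKKYYYW
After op 3 paint(0,6,G):
YYYYYYG
YYYYYYY
YYYYYYY
YYYYYYY
YYYYYYY
KKKYYYW
After op 4 fill(1,4,K) [37 cells changed]:
KKKKKKG
KKKKKKK
KKKKKKK
KKKKKKK
KKKKKKK
KKKKKKW

Answer: 37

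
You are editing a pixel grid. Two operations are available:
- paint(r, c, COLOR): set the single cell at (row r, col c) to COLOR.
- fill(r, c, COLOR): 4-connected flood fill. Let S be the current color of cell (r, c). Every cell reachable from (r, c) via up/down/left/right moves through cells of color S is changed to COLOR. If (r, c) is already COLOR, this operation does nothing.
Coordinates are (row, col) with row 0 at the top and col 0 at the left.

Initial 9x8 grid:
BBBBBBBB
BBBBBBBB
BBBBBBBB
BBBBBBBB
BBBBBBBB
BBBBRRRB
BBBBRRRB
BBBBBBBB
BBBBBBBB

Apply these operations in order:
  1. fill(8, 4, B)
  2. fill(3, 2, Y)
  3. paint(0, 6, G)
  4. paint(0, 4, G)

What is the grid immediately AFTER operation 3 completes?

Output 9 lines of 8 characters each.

After op 1 fill(8,4,B) [0 cells changed]:
BBBBBBBB
BBBBBBBB
BBBBBBBB
BBBBBBBB
BBBBBBBB
BBBBRRRB
BBBBRRRB
BBBBBBBB
BBBBBBBB
After op 2 fill(3,2,Y) [66 cells changed]:
YYYYYYYY
YYYYYYYY
YYYYYYYY
YYYYYYYY
YYYYYYYY
YYYYRRRY
YYYYRRRY
YYYYYYYY
YYYYYYYY
After op 3 paint(0,6,G):
YYYYYYGY
YYYYYYYY
YYYYYYYY
YYYYYYYY
YYYYYYYY
YYYYRRRY
YYYYRRRY
YYYYYYYY
YYYYYYYY

Answer: YYYYYYGY
YYYYYYYY
YYYYYYYY
YYYYYYYY
YYYYYYYY
YYYYRRRY
YYYYRRRY
YYYYYYYY
YYYYYYYY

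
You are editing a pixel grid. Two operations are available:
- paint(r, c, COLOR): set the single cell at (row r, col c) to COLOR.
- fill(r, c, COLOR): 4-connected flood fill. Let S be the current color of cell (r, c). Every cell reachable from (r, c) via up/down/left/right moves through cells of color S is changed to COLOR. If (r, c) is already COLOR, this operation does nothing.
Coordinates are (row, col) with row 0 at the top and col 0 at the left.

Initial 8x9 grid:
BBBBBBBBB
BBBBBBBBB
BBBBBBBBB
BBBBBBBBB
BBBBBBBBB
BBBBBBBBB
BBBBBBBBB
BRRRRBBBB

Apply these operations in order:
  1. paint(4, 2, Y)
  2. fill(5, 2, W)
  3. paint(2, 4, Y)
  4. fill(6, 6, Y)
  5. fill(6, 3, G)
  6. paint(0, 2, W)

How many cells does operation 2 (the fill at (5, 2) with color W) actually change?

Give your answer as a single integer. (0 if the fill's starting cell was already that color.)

Answer: 67

Derivation:
After op 1 paint(4,2,Y):
BBBBBBBBB
BBBBBBBBB
BBBBBBBBB
BBBBBBBBB
BBYBBBBBB
BBBBBBBBB
BBBBBBBBB
BRRRRBBBB
After op 2 fill(5,2,W) [67 cells changed]:
WWWWWWWWW
WWWWWWWWW
WWWWWWWWW
WWWWWWWWW
WWYWWWWWW
WWWWWWWWW
WWWWWWWWW
WRRRRWWWW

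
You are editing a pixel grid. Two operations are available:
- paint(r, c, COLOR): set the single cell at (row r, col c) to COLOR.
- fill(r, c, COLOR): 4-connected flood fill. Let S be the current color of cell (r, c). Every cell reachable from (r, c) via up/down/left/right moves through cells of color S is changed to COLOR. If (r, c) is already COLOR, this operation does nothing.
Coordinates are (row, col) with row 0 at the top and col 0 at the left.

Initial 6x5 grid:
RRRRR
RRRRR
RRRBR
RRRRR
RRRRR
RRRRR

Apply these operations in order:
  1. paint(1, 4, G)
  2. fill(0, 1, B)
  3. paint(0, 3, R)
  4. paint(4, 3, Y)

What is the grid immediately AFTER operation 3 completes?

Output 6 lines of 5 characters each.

Answer: BBBRB
BBBBG
BBBBB
BBBBB
BBBBB
BBBBB

Derivation:
After op 1 paint(1,4,G):
RRRRR
RRRRG
RRRBR
RRRRR
RRRRR
RRRRR
After op 2 fill(0,1,B) [28 cells changed]:
BBBBB
BBBBG
BBBBB
BBBBB
BBBBB
BBBBB
After op 3 paint(0,3,R):
BBBRB
BBBBG
BBBBB
BBBBB
BBBBB
BBBBB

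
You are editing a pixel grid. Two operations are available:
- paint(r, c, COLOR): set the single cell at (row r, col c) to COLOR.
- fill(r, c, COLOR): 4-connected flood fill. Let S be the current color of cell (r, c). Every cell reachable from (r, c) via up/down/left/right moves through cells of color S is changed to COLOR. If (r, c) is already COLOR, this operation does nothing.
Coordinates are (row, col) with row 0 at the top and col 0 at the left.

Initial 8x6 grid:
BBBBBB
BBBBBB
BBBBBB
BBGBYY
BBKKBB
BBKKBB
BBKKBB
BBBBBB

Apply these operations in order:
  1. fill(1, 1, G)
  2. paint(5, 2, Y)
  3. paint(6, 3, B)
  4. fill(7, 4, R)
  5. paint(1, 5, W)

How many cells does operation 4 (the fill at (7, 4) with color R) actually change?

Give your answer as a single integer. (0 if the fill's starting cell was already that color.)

After op 1 fill(1,1,G) [39 cells changed]:
GGGGGG
GGGGGG
GGGGGG
GGGGYY
GGKKGG
GGKKGG
GGKKGG
GGGGGG
After op 2 paint(5,2,Y):
GGGGGG
GGGGGG
GGGGGG
GGGGYY
GGKKGG
GGYKGG
GGKKGG
GGGGGG
After op 3 paint(6,3,B):
GGGGGG
GGGGGG
GGGGGG
GGGGYY
GGKKGG
GGYKGG
GGKBGG
GGGGGG
After op 4 fill(7,4,R) [40 cells changed]:
RRRRRR
RRRRRR
RRRRRR
RRRRYY
RRKKRR
RRYKRR
RRKBRR
RRRRRR

Answer: 40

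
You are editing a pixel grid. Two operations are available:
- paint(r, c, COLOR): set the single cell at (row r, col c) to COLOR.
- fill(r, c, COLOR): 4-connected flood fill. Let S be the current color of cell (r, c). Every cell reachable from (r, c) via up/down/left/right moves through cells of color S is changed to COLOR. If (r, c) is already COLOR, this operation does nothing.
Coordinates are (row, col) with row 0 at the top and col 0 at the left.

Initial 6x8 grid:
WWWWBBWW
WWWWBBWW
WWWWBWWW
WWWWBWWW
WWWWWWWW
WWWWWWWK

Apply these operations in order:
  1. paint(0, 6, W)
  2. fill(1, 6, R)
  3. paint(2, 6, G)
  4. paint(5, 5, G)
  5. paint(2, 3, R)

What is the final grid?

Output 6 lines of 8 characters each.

Answer: RRRRBBRR
RRRRBBRR
RRRRBRGR
RRRRBRRR
RRRRRRRR
RRRRRGRK

Derivation:
After op 1 paint(0,6,W):
WWWWBBWW
WWWWBBWW
WWWWBWWW
WWWWBWWW
WWWWWWWW
WWWWWWWK
After op 2 fill(1,6,R) [41 cells changed]:
RRRRBBRR
RRRRBBRR
RRRRBRRR
RRRRBRRR
RRRRRRRR
RRRRRRRK
After op 3 paint(2,6,G):
RRRRBBRR
RRRRBBRR
RRRRBRGR
RRRRBRRR
RRRRRRRR
RRRRRRRK
After op 4 paint(5,5,G):
RRRRBBRR
RRRRBBRR
RRRRBRGR
RRRRBRRR
RRRRRRRR
RRRRRGRK
After op 5 paint(2,3,R):
RRRRBBRR
RRRRBBRR
RRRRBRGR
RRRRBRRR
RRRRRRRR
RRRRRGRK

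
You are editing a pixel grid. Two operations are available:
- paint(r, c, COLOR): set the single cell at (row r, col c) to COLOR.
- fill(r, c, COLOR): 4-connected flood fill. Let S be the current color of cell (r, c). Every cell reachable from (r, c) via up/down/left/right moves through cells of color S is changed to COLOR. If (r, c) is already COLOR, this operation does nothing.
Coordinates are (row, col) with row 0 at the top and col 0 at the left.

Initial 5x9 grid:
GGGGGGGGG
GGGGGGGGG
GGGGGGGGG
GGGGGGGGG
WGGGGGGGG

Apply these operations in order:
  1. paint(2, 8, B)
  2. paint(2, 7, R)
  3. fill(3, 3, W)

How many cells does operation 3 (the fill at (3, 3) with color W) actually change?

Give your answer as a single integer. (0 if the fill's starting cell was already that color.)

Answer: 42

Derivation:
After op 1 paint(2,8,B):
GGGGGGGGG
GGGGGGGGG
GGGGGGGGB
GGGGGGGGG
WGGGGGGGG
After op 2 paint(2,7,R):
GGGGGGGGG
GGGGGGGGG
GGGGGGGRB
GGGGGGGGG
WGGGGGGGG
After op 3 fill(3,3,W) [42 cells changed]:
WWWWWWWWW
WWWWWWWWW
WWWWWWWRB
WWWWWWWWW
WWWWWWWWW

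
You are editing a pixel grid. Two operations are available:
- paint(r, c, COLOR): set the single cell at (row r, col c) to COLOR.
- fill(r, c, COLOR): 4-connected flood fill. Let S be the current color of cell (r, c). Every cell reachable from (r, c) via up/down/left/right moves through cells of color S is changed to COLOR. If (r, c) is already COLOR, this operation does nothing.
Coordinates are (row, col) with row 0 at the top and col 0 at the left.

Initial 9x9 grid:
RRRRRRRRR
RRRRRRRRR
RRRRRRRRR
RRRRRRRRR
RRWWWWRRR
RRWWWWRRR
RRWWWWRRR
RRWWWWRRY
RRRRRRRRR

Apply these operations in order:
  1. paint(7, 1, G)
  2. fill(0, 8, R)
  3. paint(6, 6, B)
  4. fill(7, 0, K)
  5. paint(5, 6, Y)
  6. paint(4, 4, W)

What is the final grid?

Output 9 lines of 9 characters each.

Answer: KKKKKKKKK
KKKKKKKKK
KKKKKKKKK
KKKKKKKKK
KKWWWWKKK
KKWWWWYKK
KKWWWWBKK
KGWWWWKKY
KKKKKKKKK

Derivation:
After op 1 paint(7,1,G):
RRRRRRRRR
RRRRRRRRR
RRRRRRRRR
RRRRRRRRR
RRWWWWRRR
RRWWWWRRR
RRWWWWRRR
RGWWWWRRY
RRRRRRRRR
After op 2 fill(0,8,R) [0 cells changed]:
RRRRRRRRR
RRRRRRRRR
RRRRRRRRR
RRRRRRRRR
RRWWWWRRR
RRWWWWRRR
RRWWWWRRR
RGWWWWRRY
RRRRRRRRR
After op 3 paint(6,6,B):
RRRRRRRRR
RRRRRRRRR
RRRRRRRRR
RRRRRRRRR
RRWWWWRRR
RRWWWWRRR
RRWWWWBRR
RGWWWWRRY
RRRRRRRRR
After op 4 fill(7,0,K) [62 cells changed]:
KKKKKKKKK
KKKKKKKKK
KKKKKKKKK
KKKKKKKKK
KKWWWWKKK
KKWWWWKKK
KKWWWWBKK
KGWWWWKKY
KKKKKKKKK
After op 5 paint(5,6,Y):
KKKKKKKKK
KKKKKKKKK
KKKKKKKKK
KKKKKKKKK
KKWWWWKKK
KKWWWWYKK
KKWWWWBKK
KGWWWWKKY
KKKKKKKKK
After op 6 paint(4,4,W):
KKKKKKKKK
KKKKKKKKK
KKKKKKKKK
KKKKKKKKK
KKWWWWKKK
KKWWWWYKK
KKWWWWBKK
KGWWWWKKY
KKKKKKKKK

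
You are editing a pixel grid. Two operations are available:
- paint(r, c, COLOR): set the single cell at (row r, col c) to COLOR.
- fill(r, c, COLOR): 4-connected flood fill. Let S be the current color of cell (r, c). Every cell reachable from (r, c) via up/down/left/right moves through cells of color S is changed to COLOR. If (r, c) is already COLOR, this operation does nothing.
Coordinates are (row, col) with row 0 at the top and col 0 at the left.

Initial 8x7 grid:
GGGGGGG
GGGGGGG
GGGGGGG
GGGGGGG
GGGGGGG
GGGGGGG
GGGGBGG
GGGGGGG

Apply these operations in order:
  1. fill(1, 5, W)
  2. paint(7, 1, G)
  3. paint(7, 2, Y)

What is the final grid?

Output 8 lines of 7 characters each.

Answer: WWWWWWW
WWWWWWW
WWWWWWW
WWWWWWW
WWWWWWW
WWWWWWW
WWWWBWW
WGYWWWW

Derivation:
After op 1 fill(1,5,W) [55 cells changed]:
WWWWWWW
WWWWWWW
WWWWWWW
WWWWWWW
WWWWWWW
WWWWWWW
WWWWBWW
WWWWWWW
After op 2 paint(7,1,G):
WWWWWWW
WWWWWWW
WWWWWWW
WWWWWWW
WWWWWWW
WWWWWWW
WWWWBWW
WGWWWWW
After op 3 paint(7,2,Y):
WWWWWWW
WWWWWWW
WWWWWWW
WWWWWWW
WWWWWWW
WWWWWWW
WWWWBWW
WGYWWWW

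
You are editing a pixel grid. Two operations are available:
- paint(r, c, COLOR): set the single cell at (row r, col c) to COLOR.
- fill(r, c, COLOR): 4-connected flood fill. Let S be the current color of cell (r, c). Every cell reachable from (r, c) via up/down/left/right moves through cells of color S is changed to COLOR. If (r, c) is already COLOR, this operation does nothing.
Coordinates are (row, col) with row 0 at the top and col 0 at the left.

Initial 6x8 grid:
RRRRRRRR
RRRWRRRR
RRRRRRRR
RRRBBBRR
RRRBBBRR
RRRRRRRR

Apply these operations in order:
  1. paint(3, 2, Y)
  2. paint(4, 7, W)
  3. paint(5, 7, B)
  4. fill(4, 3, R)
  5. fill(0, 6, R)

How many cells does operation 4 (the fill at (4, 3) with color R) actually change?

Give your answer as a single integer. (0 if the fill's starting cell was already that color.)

After op 1 paint(3,2,Y):
RRRRRRRR
RRRWRRRR
RRRRRRRR
RRYBBBRR
RRRBBBRR
RRRRRRRR
After op 2 paint(4,7,W):
RRRRRRRR
RRRWRRRR
RRRRRRRR
RRYBBBRR
RRRBBBRW
RRRRRRRR
After op 3 paint(5,7,B):
RRRRRRRR
RRRWRRRR
RRRRRRRR
RRYBBBRR
RRRBBBRW
RRRRRRRB
After op 4 fill(4,3,R) [6 cells changed]:
RRRRRRRR
RRRWRRRR
RRRRRRRR
RRYRRRRR
RRRRRRRW
RRRRRRRB

Answer: 6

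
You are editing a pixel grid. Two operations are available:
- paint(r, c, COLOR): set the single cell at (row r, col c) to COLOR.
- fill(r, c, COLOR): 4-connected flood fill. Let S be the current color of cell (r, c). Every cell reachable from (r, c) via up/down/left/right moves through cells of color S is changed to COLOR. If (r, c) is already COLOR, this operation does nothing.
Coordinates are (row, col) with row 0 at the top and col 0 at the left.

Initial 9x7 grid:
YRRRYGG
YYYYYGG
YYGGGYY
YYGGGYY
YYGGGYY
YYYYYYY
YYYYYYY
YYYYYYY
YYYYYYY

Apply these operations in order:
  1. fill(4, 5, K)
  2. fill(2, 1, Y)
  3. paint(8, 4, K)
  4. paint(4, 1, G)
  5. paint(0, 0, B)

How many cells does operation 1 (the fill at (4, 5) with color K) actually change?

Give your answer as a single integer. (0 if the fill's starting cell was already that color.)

After op 1 fill(4,5,K) [47 cells changed]:
KRRRKGG
KKKKKGG
KKGGGKK
KKGGGKK
KKGGGKK
KKKKKKK
KKKKKKK
KKKKKKK
KKKKKKK

Answer: 47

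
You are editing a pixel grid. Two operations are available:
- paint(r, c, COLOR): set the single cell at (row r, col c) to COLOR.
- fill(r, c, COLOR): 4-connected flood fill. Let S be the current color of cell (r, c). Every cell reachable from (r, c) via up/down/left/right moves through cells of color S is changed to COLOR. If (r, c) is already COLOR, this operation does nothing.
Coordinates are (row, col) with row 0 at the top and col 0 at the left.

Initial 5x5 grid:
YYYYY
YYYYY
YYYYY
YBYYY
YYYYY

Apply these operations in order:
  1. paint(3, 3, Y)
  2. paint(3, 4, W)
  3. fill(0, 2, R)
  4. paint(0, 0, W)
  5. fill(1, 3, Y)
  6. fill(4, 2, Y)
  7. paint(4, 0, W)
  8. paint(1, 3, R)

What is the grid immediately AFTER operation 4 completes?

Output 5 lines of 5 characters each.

Answer: WRRRR
RRRRR
RRRRR
RBRRW
RRRRR

Derivation:
After op 1 paint(3,3,Y):
YYYYY
YYYYY
YYYYY
YBYYY
YYYYY
After op 2 paint(3,4,W):
YYYYY
YYYYY
YYYYY
YBYYW
YYYYY
After op 3 fill(0,2,R) [23 cells changed]:
RRRRR
RRRRR
RRRRR
RBRRW
RRRRR
After op 4 paint(0,0,W):
WRRRR
RRRRR
RRRRR
RBRRW
RRRRR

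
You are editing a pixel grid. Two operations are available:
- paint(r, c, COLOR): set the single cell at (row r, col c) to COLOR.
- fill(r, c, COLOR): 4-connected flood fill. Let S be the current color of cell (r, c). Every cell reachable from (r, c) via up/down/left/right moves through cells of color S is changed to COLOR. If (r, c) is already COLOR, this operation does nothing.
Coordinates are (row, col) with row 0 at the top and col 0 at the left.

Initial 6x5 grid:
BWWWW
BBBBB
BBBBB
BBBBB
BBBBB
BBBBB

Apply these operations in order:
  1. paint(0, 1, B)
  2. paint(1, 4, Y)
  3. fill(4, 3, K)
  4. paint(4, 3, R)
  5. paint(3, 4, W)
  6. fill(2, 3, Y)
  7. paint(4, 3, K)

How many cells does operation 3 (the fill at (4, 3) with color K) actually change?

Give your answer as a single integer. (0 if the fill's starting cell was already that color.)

After op 1 paint(0,1,B):
BBWWW
BBBBB
BBBBB
BBBBB
BBBBB
BBBBB
After op 2 paint(1,4,Y):
BBWWW
BBBBY
BBBBB
BBBBB
BBBBB
BBBBB
After op 3 fill(4,3,K) [26 cells changed]:
KKWWW
KKKKY
KKKKK
KKKKK
KKKKK
KKKKK

Answer: 26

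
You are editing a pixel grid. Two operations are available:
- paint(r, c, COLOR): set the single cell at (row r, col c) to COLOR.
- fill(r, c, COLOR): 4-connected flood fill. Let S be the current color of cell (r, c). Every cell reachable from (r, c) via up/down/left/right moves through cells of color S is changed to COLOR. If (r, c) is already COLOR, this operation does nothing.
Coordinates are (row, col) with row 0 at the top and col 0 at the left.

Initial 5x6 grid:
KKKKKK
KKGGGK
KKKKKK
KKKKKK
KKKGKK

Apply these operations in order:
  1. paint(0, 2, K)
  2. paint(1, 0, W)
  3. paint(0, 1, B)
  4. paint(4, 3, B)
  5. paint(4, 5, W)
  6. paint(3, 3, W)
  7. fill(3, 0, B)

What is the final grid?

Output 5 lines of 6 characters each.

Answer: KBBBBB
WBGGGB
BBBBBB
BBBWBB
BBBBBW

Derivation:
After op 1 paint(0,2,K):
KKKKKK
KKGGGK
KKKKKK
KKKKKK
KKKGKK
After op 2 paint(1,0,W):
KKKKKK
WKGGGK
KKKKKK
KKKKKK
KKKGKK
After op 3 paint(0,1,B):
KBKKKK
WKGGGK
KKKKKK
KKKKKK
KKKGKK
After op 4 paint(4,3,B):
KBKKKK
WKGGGK
KKKKKK
KKKKKK
KKKBKK
After op 5 paint(4,5,W):
KBKKKK
WKGGGK
KKKKKK
KKKKKK
KKKBKW
After op 6 paint(3,3,W):
KBKKKK
WKGGGK
KKKKKK
KKKWKK
KKKBKW
After op 7 fill(3,0,B) [21 cells changed]:
KBBBBB
WBGGGB
BBBBBB
BBBWBB
BBBBBW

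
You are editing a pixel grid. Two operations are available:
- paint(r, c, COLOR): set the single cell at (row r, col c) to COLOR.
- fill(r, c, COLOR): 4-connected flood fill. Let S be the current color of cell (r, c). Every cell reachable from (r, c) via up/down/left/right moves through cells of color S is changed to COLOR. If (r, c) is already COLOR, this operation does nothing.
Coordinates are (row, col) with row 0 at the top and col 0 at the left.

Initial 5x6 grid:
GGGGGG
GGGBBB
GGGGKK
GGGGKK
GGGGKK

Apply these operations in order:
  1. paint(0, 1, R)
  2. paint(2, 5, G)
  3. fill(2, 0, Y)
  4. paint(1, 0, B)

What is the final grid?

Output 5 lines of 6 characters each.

After op 1 paint(0,1,R):
GRGGGG
GGGBBB
GGGGKK
GGGGKK
GGGGKK
After op 2 paint(2,5,G):
GRGGGG
GGGBBB
GGGGKG
GGGGKK
GGGGKK
After op 3 fill(2,0,Y) [20 cells changed]:
YRYYYY
YYYBBB
YYYYKG
YYYYKK
YYYYKK
After op 4 paint(1,0,B):
YRYYYY
BYYBBB
YYYYKG
YYYYKK
YYYYKK

Answer: YRYYYY
BYYBBB
YYYYKG
YYYYKK
YYYYKK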